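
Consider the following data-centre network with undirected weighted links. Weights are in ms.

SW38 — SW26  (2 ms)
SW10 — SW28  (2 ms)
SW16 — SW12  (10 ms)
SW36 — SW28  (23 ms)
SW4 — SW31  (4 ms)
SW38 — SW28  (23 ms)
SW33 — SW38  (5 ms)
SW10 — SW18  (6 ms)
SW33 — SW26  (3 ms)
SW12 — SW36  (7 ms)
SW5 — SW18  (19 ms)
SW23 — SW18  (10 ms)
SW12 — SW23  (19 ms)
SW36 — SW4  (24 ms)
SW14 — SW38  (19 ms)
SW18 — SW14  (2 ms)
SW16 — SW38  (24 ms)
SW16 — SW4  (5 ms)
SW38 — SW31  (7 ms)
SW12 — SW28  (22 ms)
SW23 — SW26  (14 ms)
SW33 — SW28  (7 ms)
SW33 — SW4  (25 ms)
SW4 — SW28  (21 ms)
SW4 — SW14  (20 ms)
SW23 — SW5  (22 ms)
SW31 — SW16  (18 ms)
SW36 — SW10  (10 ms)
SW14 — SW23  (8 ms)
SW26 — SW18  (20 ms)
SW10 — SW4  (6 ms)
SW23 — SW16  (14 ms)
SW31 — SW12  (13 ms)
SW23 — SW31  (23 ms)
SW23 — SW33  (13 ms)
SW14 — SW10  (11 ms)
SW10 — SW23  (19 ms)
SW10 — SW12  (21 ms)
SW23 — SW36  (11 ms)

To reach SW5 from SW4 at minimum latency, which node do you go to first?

SW10

Candidate routes:
SW4–SW10–SW14–SW18–SW5: 6+11+2+19 = 38
SW4–SW10–SW18–SW5: 6+6+19 = 31
SW4–SW14–SW18–SW5: 20+2+19 = 41
The minimum is 31 ms via SW4–SW10–SW18–SW5.
So from SW4 the first move is to SW10.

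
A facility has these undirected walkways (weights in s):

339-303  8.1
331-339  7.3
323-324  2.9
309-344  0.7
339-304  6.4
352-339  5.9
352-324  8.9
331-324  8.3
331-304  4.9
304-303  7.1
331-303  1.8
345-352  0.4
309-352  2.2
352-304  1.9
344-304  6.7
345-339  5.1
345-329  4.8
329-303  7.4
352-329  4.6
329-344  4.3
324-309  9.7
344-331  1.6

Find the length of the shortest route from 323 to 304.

Shortest distances from 323:
323: 0
324: 2.9  (via 323)
331: 11.2  (via 324)
352: 11.8  (via 324)
345: 12.2  (via 352)
309: 12.6  (via 324)
344: 12.8  (via 331)
303: 13  (via 331)
304: 13.7  (via 352)
Shortest route: 323–324–352–304 = 13.7 s.

13.7 s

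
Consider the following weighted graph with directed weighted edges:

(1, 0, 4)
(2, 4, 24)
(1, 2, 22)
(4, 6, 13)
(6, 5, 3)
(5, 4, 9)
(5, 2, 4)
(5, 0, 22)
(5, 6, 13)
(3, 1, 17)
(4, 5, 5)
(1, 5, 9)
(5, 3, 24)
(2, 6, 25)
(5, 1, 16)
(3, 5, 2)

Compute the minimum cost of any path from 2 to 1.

Enumerating some paths:
2–4–6–5–1: 24+13+3+16 = 56
2–6–5–1: 25+3+16 = 44
2–4–5–1: 24+5+16 = 45
Cheapest is 2–6–5–1 at 44.

44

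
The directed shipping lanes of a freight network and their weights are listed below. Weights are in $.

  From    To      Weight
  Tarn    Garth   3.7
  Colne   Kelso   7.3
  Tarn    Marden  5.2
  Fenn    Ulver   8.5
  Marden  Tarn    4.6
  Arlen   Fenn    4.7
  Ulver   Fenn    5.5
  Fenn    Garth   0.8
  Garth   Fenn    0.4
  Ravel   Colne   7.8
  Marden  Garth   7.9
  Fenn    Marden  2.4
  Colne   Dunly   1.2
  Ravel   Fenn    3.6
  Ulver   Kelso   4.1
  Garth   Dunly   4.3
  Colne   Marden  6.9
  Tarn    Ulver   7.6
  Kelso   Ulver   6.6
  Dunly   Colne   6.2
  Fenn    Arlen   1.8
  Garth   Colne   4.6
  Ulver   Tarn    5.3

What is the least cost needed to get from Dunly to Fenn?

$21.4

Settle nodes by increasing distance from Dunly:
Dunly: 0
Colne: 6.2  (via Dunly)
Marden: 13.1  (via Colne)
Kelso: 13.5  (via Colne)
Tarn: 17.7  (via Marden)
Ulver: 20.1  (via Kelso)
Garth: 21  (via Marden)
Fenn: 21.4  (via Garth)
Shortest route: Dunly–Colne–Marden–Garth–Fenn = $21.4.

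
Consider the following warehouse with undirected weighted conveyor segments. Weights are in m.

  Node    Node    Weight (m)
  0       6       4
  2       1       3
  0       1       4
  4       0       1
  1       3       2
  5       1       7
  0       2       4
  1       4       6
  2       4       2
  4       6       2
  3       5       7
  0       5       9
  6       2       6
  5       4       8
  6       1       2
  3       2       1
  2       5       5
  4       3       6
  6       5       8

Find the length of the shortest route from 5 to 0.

8 m

Compare a few routes:
5–4–0: 8+1 = 9
5–0: 9 = 9
5–2–4–0: 5+2+1 = 8
5–2–0: 5+4 = 9
Cheapest is 5–2–4–0 at 8 m.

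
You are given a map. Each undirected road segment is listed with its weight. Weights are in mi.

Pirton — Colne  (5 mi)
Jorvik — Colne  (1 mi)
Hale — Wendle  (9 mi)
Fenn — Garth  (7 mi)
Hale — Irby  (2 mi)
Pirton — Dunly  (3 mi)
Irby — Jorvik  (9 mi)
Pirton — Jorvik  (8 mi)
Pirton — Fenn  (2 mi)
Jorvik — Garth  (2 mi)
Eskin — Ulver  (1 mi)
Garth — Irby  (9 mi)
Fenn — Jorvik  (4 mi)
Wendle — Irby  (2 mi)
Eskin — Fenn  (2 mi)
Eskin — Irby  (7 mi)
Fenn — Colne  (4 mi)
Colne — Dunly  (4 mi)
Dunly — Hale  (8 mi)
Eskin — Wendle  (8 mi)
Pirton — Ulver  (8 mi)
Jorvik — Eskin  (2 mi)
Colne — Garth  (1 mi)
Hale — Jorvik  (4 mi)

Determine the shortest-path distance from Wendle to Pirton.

12 mi

Running Dijkstra from Wendle:
Wendle: 0
Irby: 2  (via Wendle)
Hale: 4  (via Irby)
Eskin: 8  (via Wendle)
Jorvik: 8  (via Hale)
Colne: 9  (via Jorvik)
Ulver: 9  (via Eskin)
Garth: 10  (via Jorvik)
Fenn: 10  (via Eskin)
Dunly: 12  (via Hale)
Pirton: 12  (via Fenn)
Shortest route: Wendle → Eskin → Fenn → Pirton = 12 mi.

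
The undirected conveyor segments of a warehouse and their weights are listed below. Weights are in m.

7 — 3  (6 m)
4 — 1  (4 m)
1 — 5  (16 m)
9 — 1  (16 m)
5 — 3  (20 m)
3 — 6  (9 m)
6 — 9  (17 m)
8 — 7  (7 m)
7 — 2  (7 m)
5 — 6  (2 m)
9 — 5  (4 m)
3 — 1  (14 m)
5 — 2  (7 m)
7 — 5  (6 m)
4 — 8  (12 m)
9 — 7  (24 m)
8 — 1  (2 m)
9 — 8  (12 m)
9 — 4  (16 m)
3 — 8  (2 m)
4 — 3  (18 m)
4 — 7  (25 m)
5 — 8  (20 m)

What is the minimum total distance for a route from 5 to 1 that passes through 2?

Shortest 5→2: 5 → 2 = 7
Best 2 to 1: 2 → 7 → 8 → 1 costing 16
Total via 2: 7 + 16 = 23 m.

23 m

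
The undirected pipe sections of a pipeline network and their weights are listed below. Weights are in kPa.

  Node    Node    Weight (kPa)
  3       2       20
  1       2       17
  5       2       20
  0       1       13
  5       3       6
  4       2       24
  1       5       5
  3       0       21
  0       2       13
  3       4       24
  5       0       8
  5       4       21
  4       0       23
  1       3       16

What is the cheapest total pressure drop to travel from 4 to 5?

21 kPa

Running Dijkstra from 4:
4: 0
5: 21  (via 4)
Shortest route: 4–5 = 21 kPa.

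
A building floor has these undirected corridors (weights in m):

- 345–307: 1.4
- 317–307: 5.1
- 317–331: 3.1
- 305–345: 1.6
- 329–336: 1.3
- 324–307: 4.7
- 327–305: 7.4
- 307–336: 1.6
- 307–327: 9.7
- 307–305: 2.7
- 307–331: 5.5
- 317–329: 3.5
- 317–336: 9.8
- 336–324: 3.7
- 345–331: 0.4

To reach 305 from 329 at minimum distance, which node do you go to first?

Enumerating some paths:
329 → 336 → 307 → 345 → 305: 1.3+1.6+1.4+1.6 = 5.9
329 → 336 → 307 → 305: 1.3+1.6+2.7 = 5.6
The minimum is 5.6 m via 329 → 336 → 307 → 305.
So from 329 the first move is to 336.

336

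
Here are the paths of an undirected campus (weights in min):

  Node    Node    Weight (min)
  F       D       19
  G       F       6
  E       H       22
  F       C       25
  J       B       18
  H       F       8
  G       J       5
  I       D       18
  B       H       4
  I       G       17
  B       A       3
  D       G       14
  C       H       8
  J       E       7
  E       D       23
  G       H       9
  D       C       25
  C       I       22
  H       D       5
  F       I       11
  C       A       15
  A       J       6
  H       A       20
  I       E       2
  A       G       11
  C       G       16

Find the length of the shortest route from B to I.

Compare a few routes:
B → J → E → I: 18+7+2 = 27
B → H → F → I: 4+8+11 = 23
B → A → J → E → I: 3+6+7+2 = 18
B → H → D → I: 4+5+18 = 27
The minimum is 18 min via B → A → J → E → I.

18 min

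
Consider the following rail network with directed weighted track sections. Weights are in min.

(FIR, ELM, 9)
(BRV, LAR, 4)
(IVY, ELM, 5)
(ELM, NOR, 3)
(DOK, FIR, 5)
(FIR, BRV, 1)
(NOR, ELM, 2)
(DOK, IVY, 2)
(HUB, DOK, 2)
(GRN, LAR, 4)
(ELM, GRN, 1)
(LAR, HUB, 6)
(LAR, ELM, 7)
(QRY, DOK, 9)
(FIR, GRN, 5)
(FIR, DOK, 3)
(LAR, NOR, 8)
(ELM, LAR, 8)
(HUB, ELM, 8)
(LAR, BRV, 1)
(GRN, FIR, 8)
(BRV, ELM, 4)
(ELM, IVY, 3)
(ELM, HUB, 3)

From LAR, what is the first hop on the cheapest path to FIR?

Enumerating some paths:
LAR → BRV → ELM → GRN → FIR: 1+4+1+8 = 14
LAR → HUB → DOK → FIR: 6+2+5 = 13
Cheapest is LAR → HUB → DOK → FIR at 13 min.
So from LAR the first move is to HUB.

HUB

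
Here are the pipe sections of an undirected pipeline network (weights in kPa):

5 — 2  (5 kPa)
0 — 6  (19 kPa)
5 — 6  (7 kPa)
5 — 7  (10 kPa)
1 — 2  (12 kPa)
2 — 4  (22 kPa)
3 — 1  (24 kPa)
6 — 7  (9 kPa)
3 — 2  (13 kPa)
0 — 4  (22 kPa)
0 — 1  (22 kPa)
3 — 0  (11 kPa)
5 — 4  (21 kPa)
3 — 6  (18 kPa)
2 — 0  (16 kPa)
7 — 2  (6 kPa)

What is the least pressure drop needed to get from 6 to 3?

18 kPa

Candidate routes:
6 → 5 → 2 → 3: 7+5+13 = 25
6 → 7 → 2 → 3: 9+6+13 = 28
6 → 3: 18 = 18
6 → 0 → 3: 19+11 = 30
The minimum is 18 kPa via 6 → 3.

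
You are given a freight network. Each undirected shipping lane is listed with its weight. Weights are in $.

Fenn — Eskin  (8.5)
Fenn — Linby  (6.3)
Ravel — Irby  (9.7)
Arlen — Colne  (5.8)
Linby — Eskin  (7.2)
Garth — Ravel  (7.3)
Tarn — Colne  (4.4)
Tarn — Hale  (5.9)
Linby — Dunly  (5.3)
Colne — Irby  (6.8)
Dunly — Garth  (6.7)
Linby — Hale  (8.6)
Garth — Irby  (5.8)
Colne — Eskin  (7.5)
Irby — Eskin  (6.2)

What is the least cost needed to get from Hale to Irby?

$17.1

Shortest distances from Hale:
Hale: 0
Tarn: 5.9  (via Hale)
Linby: 8.6  (via Hale)
Colne: 10.3  (via Tarn)
Dunly: 13.9  (via Linby)
Fenn: 14.9  (via Linby)
Eskin: 15.8  (via Linby)
Arlen: 16.1  (via Colne)
Irby: 17.1  (via Colne)
Shortest route: Hale–Tarn–Colne–Irby = $17.1.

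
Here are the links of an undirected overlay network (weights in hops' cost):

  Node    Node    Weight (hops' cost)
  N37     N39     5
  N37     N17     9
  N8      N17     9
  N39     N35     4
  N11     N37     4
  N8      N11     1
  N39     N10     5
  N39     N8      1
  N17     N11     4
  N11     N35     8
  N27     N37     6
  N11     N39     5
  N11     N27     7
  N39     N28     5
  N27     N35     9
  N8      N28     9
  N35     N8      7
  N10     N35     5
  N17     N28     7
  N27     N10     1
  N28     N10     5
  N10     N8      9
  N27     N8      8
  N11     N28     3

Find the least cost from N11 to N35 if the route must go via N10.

Best N11 to N10: N11–N8–N39–N10 costing 7
Best N10 to N35: N10–N35 costing 5
Total via N10: 7 + 5 = 12 hops' cost.

12 hops' cost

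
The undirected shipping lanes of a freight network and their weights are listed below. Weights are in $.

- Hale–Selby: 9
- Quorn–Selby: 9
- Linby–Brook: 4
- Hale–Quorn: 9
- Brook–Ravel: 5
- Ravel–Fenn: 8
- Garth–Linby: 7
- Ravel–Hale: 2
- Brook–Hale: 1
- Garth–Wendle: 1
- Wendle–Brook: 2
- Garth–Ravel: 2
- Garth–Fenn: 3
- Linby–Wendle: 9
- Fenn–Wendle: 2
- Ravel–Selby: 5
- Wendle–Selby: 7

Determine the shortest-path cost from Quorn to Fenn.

Candidate routes:
Quorn → Hale → Brook → Wendle → Fenn: 9+1+2+2 = 14
Quorn → Hale → Ravel → Garth → Fenn: 9+2+2+3 = 16
Quorn → Hale → Ravel → Garth → Wendle → Fenn: 9+2+2+1+2 = 16
Quorn → Hale → Brook → Wendle → Garth → Fenn: 9+1+2+1+3 = 16
The minimum is $14 via Quorn → Hale → Brook → Wendle → Fenn.

$14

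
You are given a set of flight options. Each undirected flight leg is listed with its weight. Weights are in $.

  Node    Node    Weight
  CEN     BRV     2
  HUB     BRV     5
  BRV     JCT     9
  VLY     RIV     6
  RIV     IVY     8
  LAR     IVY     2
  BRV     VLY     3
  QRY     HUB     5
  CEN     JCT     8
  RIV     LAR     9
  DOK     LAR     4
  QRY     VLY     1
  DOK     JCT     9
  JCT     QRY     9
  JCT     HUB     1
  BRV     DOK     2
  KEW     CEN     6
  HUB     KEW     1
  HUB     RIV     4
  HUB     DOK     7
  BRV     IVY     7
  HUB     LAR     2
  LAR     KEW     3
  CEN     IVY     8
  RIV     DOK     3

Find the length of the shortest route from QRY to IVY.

Enumerating some paths:
QRY–VLY–BRV–IVY: 1+3+7 = 11
QRY–HUB–LAR–IVY: 5+2+2 = 9
Cheapest is QRY–HUB–LAR–IVY at $9.

$9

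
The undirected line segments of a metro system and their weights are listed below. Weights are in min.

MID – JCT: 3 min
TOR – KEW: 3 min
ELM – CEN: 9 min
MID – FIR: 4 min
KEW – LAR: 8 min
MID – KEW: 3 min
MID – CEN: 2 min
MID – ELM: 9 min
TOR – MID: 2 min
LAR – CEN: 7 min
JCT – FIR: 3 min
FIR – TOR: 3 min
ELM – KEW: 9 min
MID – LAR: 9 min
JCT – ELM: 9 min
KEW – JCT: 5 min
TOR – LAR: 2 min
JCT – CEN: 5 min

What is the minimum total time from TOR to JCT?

Compare a few routes:
TOR - KEW - JCT: 3+5 = 8
TOR - FIR - JCT: 3+3 = 6
TOR - MID - JCT: 2+3 = 5
The minimum is 5 min via TOR - MID - JCT.

5 min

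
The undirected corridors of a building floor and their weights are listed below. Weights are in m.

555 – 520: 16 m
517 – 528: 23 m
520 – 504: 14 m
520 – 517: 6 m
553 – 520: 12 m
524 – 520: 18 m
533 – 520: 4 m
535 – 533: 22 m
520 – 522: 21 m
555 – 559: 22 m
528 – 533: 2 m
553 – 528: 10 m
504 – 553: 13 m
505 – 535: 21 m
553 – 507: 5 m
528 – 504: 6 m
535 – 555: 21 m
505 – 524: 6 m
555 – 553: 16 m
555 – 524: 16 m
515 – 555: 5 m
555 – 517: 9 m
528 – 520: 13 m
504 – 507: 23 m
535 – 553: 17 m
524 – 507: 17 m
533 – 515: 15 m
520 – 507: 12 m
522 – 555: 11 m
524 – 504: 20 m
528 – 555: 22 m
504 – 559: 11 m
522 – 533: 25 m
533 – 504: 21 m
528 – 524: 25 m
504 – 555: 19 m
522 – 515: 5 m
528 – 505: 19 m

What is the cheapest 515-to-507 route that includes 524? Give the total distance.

38 m

Shortest 515→524: 515–555–524 = 21
Shortest 524→507: 524–507 = 17
Total via 524: 21 + 17 = 38 m.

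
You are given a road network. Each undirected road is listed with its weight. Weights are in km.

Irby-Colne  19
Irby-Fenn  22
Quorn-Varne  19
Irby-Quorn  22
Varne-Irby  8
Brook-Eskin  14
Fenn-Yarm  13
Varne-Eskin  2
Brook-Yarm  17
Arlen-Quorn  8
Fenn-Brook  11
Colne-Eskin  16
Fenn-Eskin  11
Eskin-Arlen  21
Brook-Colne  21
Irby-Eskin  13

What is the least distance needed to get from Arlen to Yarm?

Running Dijkstra from Arlen:
Arlen: 0
Quorn: 8  (via Arlen)
Eskin: 21  (via Arlen)
Varne: 23  (via Eskin)
Irby: 30  (via Quorn)
Fenn: 32  (via Eskin)
Brook: 35  (via Eskin)
Colne: 37  (via Eskin)
Yarm: 45  (via Fenn)
Shortest route: Arlen → Eskin → Fenn → Yarm = 45 km.

45 km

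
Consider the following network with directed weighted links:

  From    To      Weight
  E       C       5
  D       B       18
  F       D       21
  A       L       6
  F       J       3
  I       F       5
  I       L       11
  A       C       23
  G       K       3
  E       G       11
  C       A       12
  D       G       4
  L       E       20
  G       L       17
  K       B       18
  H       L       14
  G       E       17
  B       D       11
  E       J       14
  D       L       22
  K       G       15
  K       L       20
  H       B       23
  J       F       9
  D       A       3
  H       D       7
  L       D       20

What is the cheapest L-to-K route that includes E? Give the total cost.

Shortest L→E: L–E = 20
Shortest E→K: E–G–K = 14
Total via E: 20 + 14 = 34.

34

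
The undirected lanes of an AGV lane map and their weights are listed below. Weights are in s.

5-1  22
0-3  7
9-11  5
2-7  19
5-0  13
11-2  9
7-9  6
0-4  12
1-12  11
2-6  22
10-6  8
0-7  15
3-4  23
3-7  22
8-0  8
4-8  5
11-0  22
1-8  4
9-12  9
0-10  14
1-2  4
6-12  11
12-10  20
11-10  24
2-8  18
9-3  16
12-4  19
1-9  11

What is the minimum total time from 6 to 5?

Candidate routes:
6–12–1–8–0–5: 11+11+4+8+13 = 47
6–10–0–5: 8+14+13 = 35
6–2–1–5: 22+4+22 = 48
6–12–1–5: 11+11+22 = 44
Cheapest is 6–10–0–5 at 35 s.

35 s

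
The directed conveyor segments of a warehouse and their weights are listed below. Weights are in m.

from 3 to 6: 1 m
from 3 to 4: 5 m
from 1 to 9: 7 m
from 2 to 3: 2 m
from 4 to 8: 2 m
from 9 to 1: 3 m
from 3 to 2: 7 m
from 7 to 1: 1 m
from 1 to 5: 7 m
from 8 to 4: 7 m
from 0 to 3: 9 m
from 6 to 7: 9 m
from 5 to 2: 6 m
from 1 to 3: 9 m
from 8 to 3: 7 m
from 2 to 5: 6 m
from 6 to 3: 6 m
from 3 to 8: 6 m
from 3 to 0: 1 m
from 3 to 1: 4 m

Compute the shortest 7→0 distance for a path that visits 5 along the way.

17 m

Shortest 7→5: 7 → 1 → 5 = 8
Shortest 5→0: 5 → 2 → 3 → 0 = 9
Total via 5: 8 + 9 = 17 m.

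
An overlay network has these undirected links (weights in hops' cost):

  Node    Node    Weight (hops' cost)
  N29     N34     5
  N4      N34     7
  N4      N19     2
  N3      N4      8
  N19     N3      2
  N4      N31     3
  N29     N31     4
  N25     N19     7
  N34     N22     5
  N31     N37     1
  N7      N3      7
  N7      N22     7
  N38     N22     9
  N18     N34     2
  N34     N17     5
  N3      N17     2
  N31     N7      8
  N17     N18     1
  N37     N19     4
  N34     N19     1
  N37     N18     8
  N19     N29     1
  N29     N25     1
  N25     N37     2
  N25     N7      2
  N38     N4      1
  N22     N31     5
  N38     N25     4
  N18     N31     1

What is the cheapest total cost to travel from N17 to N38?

6 hops' cost

Shortest distances from N17:
N17: 0
N18: 1  (via N17)
N31: 2  (via N18)
N3: 2  (via N17)
N37: 3  (via N31)
N34: 3  (via N18)
N19: 4  (via N3)
N4: 5  (via N31)
N29: 5  (via N19)
N25: 5  (via N37)
N38: 6  (via N4)
Shortest route: N17–N18–N31–N4–N38 = 6 hops' cost.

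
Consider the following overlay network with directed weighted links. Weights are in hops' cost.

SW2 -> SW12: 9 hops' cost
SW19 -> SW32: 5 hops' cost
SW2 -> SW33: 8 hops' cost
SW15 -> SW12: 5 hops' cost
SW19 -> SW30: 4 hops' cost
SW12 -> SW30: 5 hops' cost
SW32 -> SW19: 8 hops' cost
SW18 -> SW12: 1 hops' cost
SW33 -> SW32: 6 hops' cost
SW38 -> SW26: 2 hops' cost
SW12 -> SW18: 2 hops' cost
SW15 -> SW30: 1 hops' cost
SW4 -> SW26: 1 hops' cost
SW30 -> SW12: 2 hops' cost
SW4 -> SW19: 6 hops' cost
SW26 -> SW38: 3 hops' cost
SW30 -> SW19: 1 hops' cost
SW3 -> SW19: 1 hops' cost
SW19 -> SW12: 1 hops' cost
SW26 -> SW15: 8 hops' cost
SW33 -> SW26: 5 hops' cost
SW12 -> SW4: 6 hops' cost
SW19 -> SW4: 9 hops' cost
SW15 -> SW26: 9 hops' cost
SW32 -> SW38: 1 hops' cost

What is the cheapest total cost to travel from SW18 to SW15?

16 hops' cost

Compare a few routes:
SW18 → SW12 → SW4 → SW19 → SW32 → SW38 → SW26 → SW15: 1+6+6+5+1+2+8 = 29
SW18 → SW12 → SW30 → SW19 → SW32 → SW38 → SW26 → SW15: 1+5+1+5+1+2+8 = 23
SW18 → SW12 → SW30 → SW19 → SW4 → SW26 → SW15: 1+5+1+9+1+8 = 25
SW18 → SW12 → SW4 → SW26 → SW15: 1+6+1+8 = 16
Cheapest is SW18 → SW12 → SW4 → SW26 → SW15 at 16 hops' cost.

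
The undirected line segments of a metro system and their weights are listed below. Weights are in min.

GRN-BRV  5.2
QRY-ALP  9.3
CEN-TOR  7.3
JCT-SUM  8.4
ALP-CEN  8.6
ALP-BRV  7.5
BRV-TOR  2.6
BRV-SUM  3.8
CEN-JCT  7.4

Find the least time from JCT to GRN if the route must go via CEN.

Best JCT to CEN: JCT–CEN costing 7.4
Shortest CEN→GRN: CEN–TOR–BRV–GRN = 15.1
Total via CEN: 7.4 + 15.1 = 22.5 min.

22.5 min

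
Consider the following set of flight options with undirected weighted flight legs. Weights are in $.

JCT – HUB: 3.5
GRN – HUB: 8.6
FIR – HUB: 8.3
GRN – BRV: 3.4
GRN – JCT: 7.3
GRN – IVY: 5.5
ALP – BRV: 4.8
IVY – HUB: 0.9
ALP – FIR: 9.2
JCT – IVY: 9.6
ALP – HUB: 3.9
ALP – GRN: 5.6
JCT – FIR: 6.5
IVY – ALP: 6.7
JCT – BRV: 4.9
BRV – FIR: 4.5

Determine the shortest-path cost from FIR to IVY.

Running Dijkstra from FIR:
FIR: 0
BRV: 4.5  (via FIR)
JCT: 6.5  (via FIR)
GRN: 7.9  (via BRV)
HUB: 8.3  (via FIR)
IVY: 9.2  (via HUB)
Shortest route: FIR → HUB → IVY = $9.2.

$9.2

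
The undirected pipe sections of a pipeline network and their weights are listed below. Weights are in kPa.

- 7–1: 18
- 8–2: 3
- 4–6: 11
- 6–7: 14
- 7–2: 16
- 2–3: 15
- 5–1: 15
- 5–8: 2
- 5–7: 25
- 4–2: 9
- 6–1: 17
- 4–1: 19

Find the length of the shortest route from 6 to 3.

35 kPa

Settle nodes by increasing distance from 6:
6: 0
4: 11  (via 6)
7: 14  (via 6)
1: 17  (via 6)
2: 20  (via 4)
8: 23  (via 2)
5: 25  (via 8)
3: 35  (via 2)
Shortest route: 6–4–2–3 = 35 kPa.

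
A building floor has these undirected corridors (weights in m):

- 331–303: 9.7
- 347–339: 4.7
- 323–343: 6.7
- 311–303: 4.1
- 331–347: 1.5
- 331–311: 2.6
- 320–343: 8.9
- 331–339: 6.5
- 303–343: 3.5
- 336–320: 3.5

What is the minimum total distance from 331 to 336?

Settle nodes by increasing distance from 331:
331: 0
347: 1.5  (via 331)
311: 2.6  (via 331)
339: 6.2  (via 347)
303: 6.7  (via 311)
343: 10.2  (via 303)
323: 16.9  (via 343)
320: 19.1  (via 343)
336: 22.6  (via 320)
Shortest route: 331 → 311 → 303 → 343 → 320 → 336 = 22.6 m.

22.6 m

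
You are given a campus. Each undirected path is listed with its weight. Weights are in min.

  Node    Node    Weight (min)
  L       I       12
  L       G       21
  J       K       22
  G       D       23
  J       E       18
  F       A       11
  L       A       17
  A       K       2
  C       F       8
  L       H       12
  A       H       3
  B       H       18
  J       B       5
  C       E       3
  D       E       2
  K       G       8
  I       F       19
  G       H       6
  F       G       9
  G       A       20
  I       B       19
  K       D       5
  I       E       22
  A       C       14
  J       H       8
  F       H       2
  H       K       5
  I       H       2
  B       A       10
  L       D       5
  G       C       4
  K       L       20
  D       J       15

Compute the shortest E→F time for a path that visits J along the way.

Shortest E→J: E–D–J = 17
Shortest J→F: J–H–F = 10
Total via J: 17 + 10 = 27 min.

27 min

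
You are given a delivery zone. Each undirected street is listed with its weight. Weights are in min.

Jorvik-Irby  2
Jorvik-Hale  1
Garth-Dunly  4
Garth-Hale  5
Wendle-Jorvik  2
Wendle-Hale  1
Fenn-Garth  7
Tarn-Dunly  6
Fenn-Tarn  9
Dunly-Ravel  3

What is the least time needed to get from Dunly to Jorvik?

Enumerating some paths:
Dunly–Garth–Hale–Jorvik: 4+5+1 = 10
Dunly–Garth–Hale–Wendle–Jorvik: 4+5+1+2 = 12
The minimum is 10 min via Dunly–Garth–Hale–Jorvik.

10 min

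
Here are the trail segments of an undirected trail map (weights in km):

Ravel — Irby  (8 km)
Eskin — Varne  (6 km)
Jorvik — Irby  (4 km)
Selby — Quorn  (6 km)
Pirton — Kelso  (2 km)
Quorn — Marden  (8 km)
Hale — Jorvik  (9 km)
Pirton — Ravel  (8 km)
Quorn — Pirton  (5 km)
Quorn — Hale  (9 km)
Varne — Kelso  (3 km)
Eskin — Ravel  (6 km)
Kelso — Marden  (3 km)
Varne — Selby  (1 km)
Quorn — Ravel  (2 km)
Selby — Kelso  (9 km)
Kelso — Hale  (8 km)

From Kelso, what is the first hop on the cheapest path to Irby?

Compare a few routes:
Kelso → Varne → Selby → Quorn → Ravel → Irby: 3+1+6+2+8 = 20
Kelso → Pirton → Ravel → Irby: 2+8+8 = 18
Kelso → Pirton → Quorn → Ravel → Irby: 2+5+2+8 = 17
Kelso → Marden → Quorn → Ravel → Irby: 3+8+2+8 = 21
Cheapest is Kelso → Pirton → Quorn → Ravel → Irby at 17 km.
So from Kelso the first move is to Pirton.

Pirton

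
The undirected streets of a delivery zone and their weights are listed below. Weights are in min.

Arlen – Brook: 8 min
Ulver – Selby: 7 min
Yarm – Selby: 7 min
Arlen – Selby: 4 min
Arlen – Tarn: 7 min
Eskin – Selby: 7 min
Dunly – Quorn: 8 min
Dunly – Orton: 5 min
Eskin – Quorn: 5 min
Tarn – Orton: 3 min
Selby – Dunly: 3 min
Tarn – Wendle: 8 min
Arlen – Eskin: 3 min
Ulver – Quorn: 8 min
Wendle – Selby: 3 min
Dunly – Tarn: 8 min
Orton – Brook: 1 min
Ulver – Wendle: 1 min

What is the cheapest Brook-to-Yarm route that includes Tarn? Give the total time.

Shortest Brook→Tarn: Brook → Orton → Tarn = 4
Best Tarn to Yarm: Tarn → Arlen → Selby → Yarm costing 18
Total via Tarn: 4 + 18 = 22 min.

22 min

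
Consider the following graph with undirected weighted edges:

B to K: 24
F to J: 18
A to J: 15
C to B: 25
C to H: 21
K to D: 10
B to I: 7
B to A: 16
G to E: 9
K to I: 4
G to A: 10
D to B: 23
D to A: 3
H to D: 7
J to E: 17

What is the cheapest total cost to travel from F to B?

Running Dijkstra from F:
F: 0
J: 18  (via F)
A: 33  (via J)
E: 35  (via J)
D: 36  (via A)
G: 43  (via A)
H: 43  (via D)
K: 46  (via D)
B: 49  (via A)
Shortest route: F → J → A → B = 49.

49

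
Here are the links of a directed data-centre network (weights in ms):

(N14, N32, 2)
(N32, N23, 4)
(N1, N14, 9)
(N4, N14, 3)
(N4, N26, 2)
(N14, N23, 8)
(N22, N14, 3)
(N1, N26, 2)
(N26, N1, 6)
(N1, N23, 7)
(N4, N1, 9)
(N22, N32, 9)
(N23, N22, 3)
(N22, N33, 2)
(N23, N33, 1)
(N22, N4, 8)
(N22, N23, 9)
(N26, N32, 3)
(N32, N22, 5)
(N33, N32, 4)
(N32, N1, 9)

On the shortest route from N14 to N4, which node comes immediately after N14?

Enumerating some paths:
N14 - N32 - N22 - N4: 2+5+8 = 15
N14 - N32 - N23 - N22 - N4: 2+4+3+8 = 17
The minimum is 15 ms via N14 - N32 - N22 - N4.
So from N14 the first move is to N32.

N32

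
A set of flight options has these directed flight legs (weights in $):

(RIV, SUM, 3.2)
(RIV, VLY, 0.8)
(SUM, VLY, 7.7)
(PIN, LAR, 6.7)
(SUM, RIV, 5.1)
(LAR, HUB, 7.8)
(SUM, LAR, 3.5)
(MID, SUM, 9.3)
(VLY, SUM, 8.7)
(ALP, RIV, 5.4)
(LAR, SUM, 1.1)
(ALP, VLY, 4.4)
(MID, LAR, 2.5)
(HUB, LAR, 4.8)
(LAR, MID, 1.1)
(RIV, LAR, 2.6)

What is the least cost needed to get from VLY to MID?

$13.3

Enumerating some paths:
VLY - SUM - RIV - LAR - MID: 8.7+5.1+2.6+1.1 = 17.5
VLY - SUM - LAR - MID: 8.7+3.5+1.1 = 13.3
Cheapest is VLY - SUM - LAR - MID at $13.3.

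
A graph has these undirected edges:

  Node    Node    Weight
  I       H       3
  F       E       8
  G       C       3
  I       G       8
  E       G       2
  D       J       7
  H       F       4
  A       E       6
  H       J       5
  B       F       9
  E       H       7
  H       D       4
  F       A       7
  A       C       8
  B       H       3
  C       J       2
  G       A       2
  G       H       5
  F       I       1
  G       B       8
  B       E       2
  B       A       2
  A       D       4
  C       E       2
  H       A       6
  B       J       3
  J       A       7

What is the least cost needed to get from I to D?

7

Candidate routes:
I–H–D: 3+4 = 7
I–F–H–D: 1+4+4 = 9
The minimum is 7 via I–H–D.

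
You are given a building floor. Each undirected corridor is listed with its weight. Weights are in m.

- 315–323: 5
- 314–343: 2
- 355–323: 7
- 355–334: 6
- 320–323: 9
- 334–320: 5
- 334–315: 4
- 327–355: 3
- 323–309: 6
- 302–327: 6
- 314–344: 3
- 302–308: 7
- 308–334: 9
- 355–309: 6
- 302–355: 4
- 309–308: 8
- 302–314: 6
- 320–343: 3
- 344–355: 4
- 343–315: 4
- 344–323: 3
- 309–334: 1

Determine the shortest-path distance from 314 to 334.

Compare a few routes:
314 - 344 - 355 - 309 - 334: 3+4+6+1 = 14
314 - 344 - 355 - 334: 3+4+6 = 13
314 - 343 - 320 - 334: 2+3+5 = 10
314 - 344 - 323 - 309 - 334: 3+3+6+1 = 13
Cheapest is 314 - 343 - 320 - 334 at 10 m.

10 m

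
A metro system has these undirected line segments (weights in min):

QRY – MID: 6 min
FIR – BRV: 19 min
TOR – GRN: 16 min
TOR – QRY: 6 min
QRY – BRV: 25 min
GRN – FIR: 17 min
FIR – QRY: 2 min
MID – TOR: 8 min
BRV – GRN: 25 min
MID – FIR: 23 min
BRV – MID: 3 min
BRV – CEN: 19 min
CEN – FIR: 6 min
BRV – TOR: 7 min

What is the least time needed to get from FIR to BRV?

11 min

Settle nodes by increasing distance from FIR:
FIR: 0
QRY: 2  (via FIR)
CEN: 6  (via FIR)
MID: 8  (via QRY)
TOR: 8  (via QRY)
BRV: 11  (via MID)
Shortest route: FIR–QRY–MID–BRV = 11 min.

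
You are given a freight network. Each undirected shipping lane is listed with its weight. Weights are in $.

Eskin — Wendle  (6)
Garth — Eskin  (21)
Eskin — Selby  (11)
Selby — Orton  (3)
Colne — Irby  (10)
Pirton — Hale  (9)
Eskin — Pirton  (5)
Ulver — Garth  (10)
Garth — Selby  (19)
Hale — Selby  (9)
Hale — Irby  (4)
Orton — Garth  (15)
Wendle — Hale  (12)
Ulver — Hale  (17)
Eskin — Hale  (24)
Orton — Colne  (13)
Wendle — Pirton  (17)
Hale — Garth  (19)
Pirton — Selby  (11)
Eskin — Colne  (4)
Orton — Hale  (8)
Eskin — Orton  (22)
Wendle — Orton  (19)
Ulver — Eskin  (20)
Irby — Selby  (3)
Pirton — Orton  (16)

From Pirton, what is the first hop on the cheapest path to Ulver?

Eskin

Enumerating some paths:
Pirton → Selby → Irby → Hale → Ulver: 11+3+4+17 = 35
Pirton → Eskin → Ulver: 5+20 = 25
Pirton → Eskin → Garth → Ulver: 5+21+10 = 36
Pirton → Hale → Ulver: 9+17 = 26
The minimum is $25 via Pirton → Eskin → Ulver.
So from Pirton the first move is to Eskin.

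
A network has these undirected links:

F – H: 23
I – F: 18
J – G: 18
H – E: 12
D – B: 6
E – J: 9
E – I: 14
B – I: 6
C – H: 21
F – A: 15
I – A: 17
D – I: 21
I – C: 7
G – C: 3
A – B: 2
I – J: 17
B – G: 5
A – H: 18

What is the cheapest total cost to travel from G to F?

Candidate routes:
G–B–A–F: 5+2+15 = 22
G–C–I–F: 3+7+18 = 28
The minimum is 22 via G–B–A–F.

22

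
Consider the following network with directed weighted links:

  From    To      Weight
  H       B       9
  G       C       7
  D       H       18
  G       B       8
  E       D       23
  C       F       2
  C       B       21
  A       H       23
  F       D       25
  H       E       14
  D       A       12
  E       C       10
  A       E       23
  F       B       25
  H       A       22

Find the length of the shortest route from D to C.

42

Candidate routes:
D → A → H → E → C: 12+23+14+10 = 59
D → H → E → C: 18+14+10 = 42
D → A → E → C: 12+23+10 = 45
The minimum is 42 via D → H → E → C.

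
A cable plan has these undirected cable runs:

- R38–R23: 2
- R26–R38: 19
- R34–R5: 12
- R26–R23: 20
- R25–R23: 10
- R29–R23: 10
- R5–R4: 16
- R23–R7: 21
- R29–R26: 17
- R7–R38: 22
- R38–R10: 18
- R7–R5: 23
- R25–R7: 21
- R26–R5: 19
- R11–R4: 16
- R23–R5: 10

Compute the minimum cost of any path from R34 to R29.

32

Settle nodes by increasing distance from R34:
R34: 0
R5: 12  (via R34)
R23: 22  (via R5)
R38: 24  (via R23)
R4: 28  (via R5)
R26: 31  (via R5)
R29: 32  (via R23)
Shortest route: R34 → R5 → R23 → R29 = 32.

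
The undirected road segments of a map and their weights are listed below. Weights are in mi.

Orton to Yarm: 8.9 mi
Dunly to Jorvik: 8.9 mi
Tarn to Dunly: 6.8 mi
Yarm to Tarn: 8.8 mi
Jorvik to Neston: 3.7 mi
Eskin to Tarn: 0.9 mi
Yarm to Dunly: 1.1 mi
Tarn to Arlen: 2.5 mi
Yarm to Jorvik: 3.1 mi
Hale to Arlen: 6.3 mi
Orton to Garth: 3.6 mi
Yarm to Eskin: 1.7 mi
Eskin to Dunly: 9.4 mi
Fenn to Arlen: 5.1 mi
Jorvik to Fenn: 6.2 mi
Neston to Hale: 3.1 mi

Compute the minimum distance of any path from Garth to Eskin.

14.2 mi

Candidate routes:
Garth → Orton → Yarm → Dunly → Eskin: 3.6+8.9+1.1+9.4 = 23
Garth → Orton → Yarm → Dunly → Tarn → Eskin: 3.6+8.9+1.1+6.8+0.9 = 21.3
Garth → Orton → Yarm → Eskin: 3.6+8.9+1.7 = 14.2
Garth → Orton → Yarm → Tarn → Eskin: 3.6+8.9+8.8+0.9 = 22.2
The minimum is 14.2 mi via Garth → Orton → Yarm → Eskin.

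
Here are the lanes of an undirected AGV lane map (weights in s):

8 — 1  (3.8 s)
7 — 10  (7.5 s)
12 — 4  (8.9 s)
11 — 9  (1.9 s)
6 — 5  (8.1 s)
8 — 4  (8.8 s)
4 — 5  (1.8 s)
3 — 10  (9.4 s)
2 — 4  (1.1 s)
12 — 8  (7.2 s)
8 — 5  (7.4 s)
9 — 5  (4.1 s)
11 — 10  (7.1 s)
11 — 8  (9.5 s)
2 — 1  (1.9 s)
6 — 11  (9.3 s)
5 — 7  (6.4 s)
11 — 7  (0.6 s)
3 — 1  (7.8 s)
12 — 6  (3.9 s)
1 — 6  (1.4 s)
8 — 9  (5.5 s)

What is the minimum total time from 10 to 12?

20.3 s

Settle nodes by increasing distance from 10:
10: 0
11: 7.1  (via 10)
7: 7.5  (via 10)
9: 9  (via 11)
3: 9.4  (via 10)
5: 13.1  (via 9)
8: 14.5  (via 9)
4: 14.9  (via 5)
2: 16  (via 4)
6: 16.4  (via 11)
1: 17.2  (via 3)
12: 20.3  (via 6)
Shortest route: 10 → 11 → 6 → 12 = 20.3 s.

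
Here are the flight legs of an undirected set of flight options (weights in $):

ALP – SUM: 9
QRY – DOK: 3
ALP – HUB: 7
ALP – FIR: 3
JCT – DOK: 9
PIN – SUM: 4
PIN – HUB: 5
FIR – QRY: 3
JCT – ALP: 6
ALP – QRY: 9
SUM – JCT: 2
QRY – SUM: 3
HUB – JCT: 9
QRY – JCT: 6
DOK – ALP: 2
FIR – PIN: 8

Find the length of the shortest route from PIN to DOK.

Enumerating some paths:
PIN–SUM–QRY–DOK: 4+3+3 = 10
PIN–FIR–ALP–DOK: 8+3+2 = 13
PIN–HUB–ALP–DOK: 5+7+2 = 14
PIN–SUM–JCT–ALP–DOK: 4+2+6+2 = 14
The minimum is $10 via PIN–SUM–QRY–DOK.

$10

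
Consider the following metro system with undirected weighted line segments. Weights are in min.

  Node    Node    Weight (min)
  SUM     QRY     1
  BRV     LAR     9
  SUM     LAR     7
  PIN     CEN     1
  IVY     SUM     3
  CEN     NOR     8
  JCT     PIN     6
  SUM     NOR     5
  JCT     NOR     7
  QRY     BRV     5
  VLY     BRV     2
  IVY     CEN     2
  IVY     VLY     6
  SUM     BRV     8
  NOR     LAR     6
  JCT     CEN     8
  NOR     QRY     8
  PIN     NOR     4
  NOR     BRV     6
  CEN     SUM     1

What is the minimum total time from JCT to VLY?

Enumerating some paths:
JCT → CEN → IVY → VLY: 8+2+6 = 16
JCT → PIN → CEN → IVY → VLY: 6+1+2+6 = 15
Cheapest is JCT → PIN → CEN → IVY → VLY at 15 min.

15 min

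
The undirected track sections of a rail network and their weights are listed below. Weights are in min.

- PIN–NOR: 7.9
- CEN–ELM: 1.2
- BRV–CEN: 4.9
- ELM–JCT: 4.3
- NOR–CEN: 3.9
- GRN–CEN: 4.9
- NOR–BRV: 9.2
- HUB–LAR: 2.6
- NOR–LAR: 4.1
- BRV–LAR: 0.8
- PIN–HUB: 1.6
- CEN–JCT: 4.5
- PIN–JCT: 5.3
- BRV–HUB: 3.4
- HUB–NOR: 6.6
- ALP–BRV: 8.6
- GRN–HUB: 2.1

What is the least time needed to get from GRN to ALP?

14.1 min

Shortest distances from GRN:
GRN: 0
HUB: 2.1  (via GRN)
PIN: 3.7  (via HUB)
LAR: 4.7  (via HUB)
CEN: 4.9  (via GRN)
BRV: 5.5  (via HUB)
ELM: 6.1  (via CEN)
NOR: 8.7  (via HUB)
JCT: 9  (via PIN)
ALP: 14.1  (via BRV)
Shortest route: GRN → HUB → BRV → ALP = 14.1 min.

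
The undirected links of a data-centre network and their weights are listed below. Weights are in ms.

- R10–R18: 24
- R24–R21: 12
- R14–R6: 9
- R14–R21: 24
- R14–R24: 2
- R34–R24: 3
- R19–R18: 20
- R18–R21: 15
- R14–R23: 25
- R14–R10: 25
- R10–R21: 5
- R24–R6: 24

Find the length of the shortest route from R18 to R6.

38 ms

Enumerating some paths:
R18 - R21 - R14 - R6: 15+24+9 = 48
R18 - R21 - R24 - R14 - R6: 15+12+2+9 = 38
The minimum is 38 ms via R18 - R21 - R24 - R14 - R6.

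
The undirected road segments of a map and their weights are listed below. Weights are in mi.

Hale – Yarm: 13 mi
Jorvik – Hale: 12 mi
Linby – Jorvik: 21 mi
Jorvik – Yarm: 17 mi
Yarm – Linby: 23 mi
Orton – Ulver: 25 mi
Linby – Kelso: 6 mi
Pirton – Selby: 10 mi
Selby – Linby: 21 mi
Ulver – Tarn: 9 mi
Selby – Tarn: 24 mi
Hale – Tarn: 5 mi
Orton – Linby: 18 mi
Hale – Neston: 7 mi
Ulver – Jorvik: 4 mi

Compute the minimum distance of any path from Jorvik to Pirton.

47 mi

Compare a few routes:
Jorvik–Ulver–Tarn–Selby–Pirton: 4+9+24+10 = 47
Jorvik–Hale–Tarn–Selby–Pirton: 12+5+24+10 = 51
Cheapest is Jorvik–Ulver–Tarn–Selby–Pirton at 47 mi.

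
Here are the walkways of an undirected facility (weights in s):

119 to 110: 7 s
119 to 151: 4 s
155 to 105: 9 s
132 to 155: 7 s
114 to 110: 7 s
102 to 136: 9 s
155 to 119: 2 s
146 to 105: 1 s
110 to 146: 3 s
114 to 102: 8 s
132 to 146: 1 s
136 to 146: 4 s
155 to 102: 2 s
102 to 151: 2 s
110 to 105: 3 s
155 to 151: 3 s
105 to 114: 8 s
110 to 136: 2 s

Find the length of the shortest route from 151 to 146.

Enumerating some paths:
151 - 155 - 132 - 146: 3+7+1 = 11
151 - 155 - 105 - 146: 3+9+1 = 13
151 - 102 - 155 - 132 - 146: 2+2+7+1 = 12
151 - 119 - 110 - 146: 4+7+3 = 14
Cheapest is 151 - 155 - 132 - 146 at 11 s.

11 s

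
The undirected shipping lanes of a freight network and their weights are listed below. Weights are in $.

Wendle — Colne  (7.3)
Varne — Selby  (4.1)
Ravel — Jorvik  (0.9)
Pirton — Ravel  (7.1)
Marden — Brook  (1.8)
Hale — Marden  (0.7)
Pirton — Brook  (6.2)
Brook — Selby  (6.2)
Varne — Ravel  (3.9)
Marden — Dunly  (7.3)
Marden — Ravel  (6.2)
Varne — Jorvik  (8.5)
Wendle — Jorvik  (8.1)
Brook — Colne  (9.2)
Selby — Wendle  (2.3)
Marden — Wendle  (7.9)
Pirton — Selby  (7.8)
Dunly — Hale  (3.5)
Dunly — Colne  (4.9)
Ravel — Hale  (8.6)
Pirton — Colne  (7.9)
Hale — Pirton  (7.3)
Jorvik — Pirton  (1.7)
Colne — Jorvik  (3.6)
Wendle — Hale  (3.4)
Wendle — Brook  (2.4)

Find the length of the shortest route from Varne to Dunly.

$13.3

Compare a few routes:
Varne → Ravel → Jorvik → Colne → Dunly: 3.9+0.9+3.6+4.9 = 13.3
Varne → Ravel → Marden → Hale → Dunly: 3.9+6.2+0.7+3.5 = 14.3
Varne → Selby → Wendle → Brook → Marden → Hale → Dunly: 4.1+2.3+2.4+1.8+0.7+3.5 = 14.8
Cheapest is Varne → Ravel → Jorvik → Colne → Dunly at $13.3.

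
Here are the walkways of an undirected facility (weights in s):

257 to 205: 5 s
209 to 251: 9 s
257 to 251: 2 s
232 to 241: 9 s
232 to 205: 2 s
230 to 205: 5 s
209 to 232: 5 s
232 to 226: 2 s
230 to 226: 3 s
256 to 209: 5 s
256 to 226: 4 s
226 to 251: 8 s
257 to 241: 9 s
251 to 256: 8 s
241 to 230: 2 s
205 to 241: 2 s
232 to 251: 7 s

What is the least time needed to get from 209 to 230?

10 s

Candidate routes:
209 → 232 → 205 → 230: 5+2+5 = 12
209 → 232 → 226 → 230: 5+2+3 = 10
209 → 256 → 226 → 230: 5+4+3 = 12
209 → 232 → 205 → 241 → 230: 5+2+2+2 = 11
The minimum is 10 s via 209 → 232 → 226 → 230.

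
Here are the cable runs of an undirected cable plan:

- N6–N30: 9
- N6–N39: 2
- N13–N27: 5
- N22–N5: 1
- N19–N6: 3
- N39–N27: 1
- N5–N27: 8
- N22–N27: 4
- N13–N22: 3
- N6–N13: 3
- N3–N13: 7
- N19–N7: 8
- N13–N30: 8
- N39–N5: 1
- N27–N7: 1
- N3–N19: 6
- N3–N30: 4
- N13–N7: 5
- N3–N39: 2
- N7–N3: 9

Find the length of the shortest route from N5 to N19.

Shortest distances from N5:
N5: 0
N22: 1  (via N5)
N39: 1  (via N5)
N27: 2  (via N39)
N7: 3  (via N27)
N3: 3  (via N39)
N6: 3  (via N39)
N13: 4  (via N22)
N19: 6  (via N6)
Shortest route: N5–N39–N6–N19 = 6.

6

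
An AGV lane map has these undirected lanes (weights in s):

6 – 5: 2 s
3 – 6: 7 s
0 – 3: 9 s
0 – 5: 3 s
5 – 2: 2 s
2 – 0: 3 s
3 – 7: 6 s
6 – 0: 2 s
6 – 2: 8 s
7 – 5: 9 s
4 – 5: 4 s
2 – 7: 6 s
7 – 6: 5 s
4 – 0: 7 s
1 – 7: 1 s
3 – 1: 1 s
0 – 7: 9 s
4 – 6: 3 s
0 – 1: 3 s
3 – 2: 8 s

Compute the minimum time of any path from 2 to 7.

Settle nodes by increasing distance from 2:
2: 0
5: 2  (via 2)
0: 3  (via 2)
6: 4  (via 5)
1: 6  (via 0)
4: 6  (via 5)
7: 6  (via 2)
Shortest route: 2 → 7 = 6 s.

6 s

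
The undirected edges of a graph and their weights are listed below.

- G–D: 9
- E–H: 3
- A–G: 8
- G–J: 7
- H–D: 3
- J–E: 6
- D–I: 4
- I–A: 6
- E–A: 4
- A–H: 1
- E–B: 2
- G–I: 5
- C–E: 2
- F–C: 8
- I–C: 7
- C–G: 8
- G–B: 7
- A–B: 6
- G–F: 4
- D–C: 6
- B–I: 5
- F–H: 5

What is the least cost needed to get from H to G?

9

Running Dijkstra from H:
H: 0
A: 1  (via H)
D: 3  (via H)
E: 3  (via H)
B: 5  (via E)
C: 5  (via E)
F: 5  (via H)
I: 7  (via A)
G: 9  (via A)
Shortest route: H–A–G = 9.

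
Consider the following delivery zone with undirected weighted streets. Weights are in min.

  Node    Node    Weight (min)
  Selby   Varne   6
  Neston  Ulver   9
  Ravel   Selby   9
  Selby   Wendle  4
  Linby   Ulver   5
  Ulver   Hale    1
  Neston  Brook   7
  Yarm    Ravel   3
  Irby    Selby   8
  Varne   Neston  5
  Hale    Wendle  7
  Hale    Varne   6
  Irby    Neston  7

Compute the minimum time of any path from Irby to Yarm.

Enumerating some paths:
Irby → Neston → Ulver → Hale → Varne → Selby → Ravel → Yarm: 7+9+1+6+6+9+3 = 41
Irby → Neston → Varne → Selby → Ravel → Yarm: 7+5+6+9+3 = 30
Irby → Selby → Ravel → Yarm: 8+9+3 = 20
Irby → Neston → Ulver → Hale → Wendle → Selby → Ravel → Yarm: 7+9+1+7+4+9+3 = 40
Cheapest is Irby → Selby → Ravel → Yarm at 20 min.

20 min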